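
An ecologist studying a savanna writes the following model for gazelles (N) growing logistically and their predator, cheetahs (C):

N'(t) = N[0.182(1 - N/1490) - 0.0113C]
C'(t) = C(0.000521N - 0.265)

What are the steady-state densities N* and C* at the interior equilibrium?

N* ≈ 509, C* ≈ 10.6

From dC/dt = 0 with C > 0: 0.000521N* = 0.265, so N* = 509.
Substitute into dN/dt = 0: 0.182(1 - 509/1490) = 0.0113C*.
The bracket is 0.659, giving C* = 0.12/0.0113 = 10.6.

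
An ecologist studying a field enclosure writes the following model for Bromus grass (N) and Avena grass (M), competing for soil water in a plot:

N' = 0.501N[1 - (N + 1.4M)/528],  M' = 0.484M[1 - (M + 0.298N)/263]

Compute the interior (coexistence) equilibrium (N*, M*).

Setting both brackets to zero gives the nullclines N + 1.4M = 528 and 0.298N + M = 263.
Substituting M = 263 - 0.298N into the first: N(1 - 1.4·0.298) = 528 - 1.4·263.
So N* = 160/0.583 = 274, and then M* = 263 - 0.298·274 = 181.

N* ≈ 274, M* ≈ 181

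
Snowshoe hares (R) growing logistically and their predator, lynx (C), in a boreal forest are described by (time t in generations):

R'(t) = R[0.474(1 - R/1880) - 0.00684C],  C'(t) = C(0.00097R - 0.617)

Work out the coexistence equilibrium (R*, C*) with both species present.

R* ≈ 636, C* ≈ 45.9

From dC/dt = 0 with C > 0: 0.00097R* = 0.617, so R* = 636.
Substitute into dR/dt = 0: 0.474(1 - 636/1880) = 0.00684C*.
The bracket is 0.662, giving C* = 0.314/0.00684 = 45.9.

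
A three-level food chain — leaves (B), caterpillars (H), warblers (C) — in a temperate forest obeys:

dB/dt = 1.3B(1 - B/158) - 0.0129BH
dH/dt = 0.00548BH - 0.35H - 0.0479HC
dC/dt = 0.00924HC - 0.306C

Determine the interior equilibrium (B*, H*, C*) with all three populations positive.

B* ≈ 106, H* ≈ 33.1, C* ≈ 4.83

From dC/dt = 0: 0.00924H* = 0.306, so H* = 33.1.
From dB/dt = 0: 1.3(1 - B*/158) = 0.0129·33.1, giving B* = 158·(1 - 0.329) = 106.
From dH/dt = 0: 0.00548·106 - 0.35 = 0.0479C*, so C* = 0.231/0.0479 = 4.83.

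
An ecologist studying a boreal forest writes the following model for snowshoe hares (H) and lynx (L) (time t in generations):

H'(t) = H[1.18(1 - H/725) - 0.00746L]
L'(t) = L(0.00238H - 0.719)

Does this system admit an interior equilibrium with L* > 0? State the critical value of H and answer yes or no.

The predator equation gives dL/dt > 0 only when H > 0.719/0.00238 = 302.
Without the predator, H → K = 725. Since 725 > 302, the predator can invade and persist.

Threshold H = 302; K > 302, so yes, the predator persists.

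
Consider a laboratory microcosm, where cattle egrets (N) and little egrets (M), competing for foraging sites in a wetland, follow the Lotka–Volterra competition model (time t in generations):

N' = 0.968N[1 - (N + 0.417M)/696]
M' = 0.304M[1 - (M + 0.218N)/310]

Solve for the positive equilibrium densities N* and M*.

Setting both brackets to zero gives the nullclines N + 0.417M = 696 and 0.218N + M = 310.
Substituting M = 310 - 0.218N into the first: N(1 - 0.417·0.218) = 696 - 0.417·310.
So N* = 567/0.909 = 623, and then M* = 310 - 0.218·623 = 174.

N* ≈ 623, M* ≈ 174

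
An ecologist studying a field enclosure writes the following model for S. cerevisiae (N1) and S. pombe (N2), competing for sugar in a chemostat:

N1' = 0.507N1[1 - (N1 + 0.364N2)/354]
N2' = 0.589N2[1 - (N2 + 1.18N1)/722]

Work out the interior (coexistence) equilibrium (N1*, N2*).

N1* ≈ 160, N2* ≈ 533

Setting both brackets to zero gives the nullclines N1 + 0.364N2 = 354 and 1.18N1 + N2 = 722.
Substituting N2 = 722 - 1.18N1 into the first: N1(1 - 0.364·1.18) = 354 - 0.364·722.
So N1* = 91.2/0.57 = 160, and then N2* = 722 - 1.18·160 = 533.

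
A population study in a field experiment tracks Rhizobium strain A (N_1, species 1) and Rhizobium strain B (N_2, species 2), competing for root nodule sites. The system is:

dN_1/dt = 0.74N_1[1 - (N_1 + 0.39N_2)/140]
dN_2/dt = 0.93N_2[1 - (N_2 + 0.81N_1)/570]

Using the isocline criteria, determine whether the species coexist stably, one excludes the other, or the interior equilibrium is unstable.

Compare the nullcline intercepts: K1/α12 = 140/0.39 = 359 < K2 = 570; K2/α21 = 570/0.81 = 704 > K1 = 140.
Since the inequalities point opposite ways, species 2 can invade but species 1 cannot.

species 2 excludes species 1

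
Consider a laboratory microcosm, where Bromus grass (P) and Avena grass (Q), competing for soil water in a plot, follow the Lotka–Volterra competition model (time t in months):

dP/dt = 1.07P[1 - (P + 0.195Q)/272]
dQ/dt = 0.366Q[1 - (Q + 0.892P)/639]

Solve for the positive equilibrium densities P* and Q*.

Setting both brackets to zero gives the nullclines P + 0.195Q = 272 and 0.892P + Q = 639.
Substituting Q = 639 - 0.892P into the first: P(1 - 0.195·0.892) = 272 - 0.195·639.
So P* = 147/0.826 = 178, and then Q* = 639 - 0.892·178 = 480.

P* ≈ 178, Q* ≈ 480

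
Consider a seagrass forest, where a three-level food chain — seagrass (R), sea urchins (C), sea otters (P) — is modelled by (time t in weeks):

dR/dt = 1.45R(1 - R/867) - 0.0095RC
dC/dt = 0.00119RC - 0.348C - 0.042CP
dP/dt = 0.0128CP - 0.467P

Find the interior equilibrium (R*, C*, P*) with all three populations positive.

R* ≈ 660, C* ≈ 36.5, P* ≈ 10.4

From dP/dt = 0: 0.0128C* = 0.467, so C* = 36.5.
From dR/dt = 0: 1.45(1 - R*/867) = 0.0095·36.5, giving R* = 867·(1 - 0.239) = 660.
From dC/dt = 0: 0.00119·660 - 0.348 = 0.042P*, so P* = 0.437/0.042 = 10.4.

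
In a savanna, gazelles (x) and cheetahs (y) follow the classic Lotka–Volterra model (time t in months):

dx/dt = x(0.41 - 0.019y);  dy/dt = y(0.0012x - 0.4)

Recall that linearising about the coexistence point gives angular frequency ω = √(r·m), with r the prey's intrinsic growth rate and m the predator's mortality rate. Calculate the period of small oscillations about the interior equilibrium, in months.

T ≈ 15.5 months

Here r = 0.41 and m = 0.4, so r·m = 0.164.
ω = √0.164 = 0.405 per month, hence T = 2π/ω ≈ 15.5 months.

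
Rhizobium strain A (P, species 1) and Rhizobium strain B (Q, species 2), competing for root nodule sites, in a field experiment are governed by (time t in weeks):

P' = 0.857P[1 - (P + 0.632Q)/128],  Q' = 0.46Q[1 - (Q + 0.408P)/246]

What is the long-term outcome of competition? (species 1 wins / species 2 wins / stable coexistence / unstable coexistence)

Compare the nullcline intercepts: K1/α12 = 128/0.632 = 203 < K2 = 246; K2/α21 = 246/0.408 = 603 > K1 = 128.
Since the inequalities point opposite ways, species 2 can invade but species 1 cannot.

species 2 excludes species 1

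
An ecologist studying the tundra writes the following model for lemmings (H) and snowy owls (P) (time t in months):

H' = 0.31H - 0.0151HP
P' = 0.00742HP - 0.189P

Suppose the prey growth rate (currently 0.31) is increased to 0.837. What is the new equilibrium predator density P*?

P* ≈ 55.4

At the interior fixed point, setting dH/dt = 0 with H > 0 fixes P* = (prey growth rate)/(HP coefficient) — independent of the other coefficients.
With the change, P* = 0.837/0.0151 = 55.4; it rises from 20.5.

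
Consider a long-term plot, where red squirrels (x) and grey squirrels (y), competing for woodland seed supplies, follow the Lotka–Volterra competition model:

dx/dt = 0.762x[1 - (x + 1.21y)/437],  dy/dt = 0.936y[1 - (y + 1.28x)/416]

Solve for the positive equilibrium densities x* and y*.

Setting both brackets to zero gives the nullclines x + 1.21y = 437 and 1.28x + y = 416.
Substituting y = 416 - 1.28x into the first: x(1 - 1.21·1.28) = 437 - 1.21·416.
So x* = -66.4/-0.549 = 121, and then y* = 416 - 1.28·121 = 261.

x* ≈ 121, y* ≈ 261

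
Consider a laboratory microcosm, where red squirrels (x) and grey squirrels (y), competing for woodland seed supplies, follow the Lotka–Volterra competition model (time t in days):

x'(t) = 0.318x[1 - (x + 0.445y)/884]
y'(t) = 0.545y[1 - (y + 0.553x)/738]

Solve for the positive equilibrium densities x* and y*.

Setting both brackets to zero gives the nullclines x + 0.445y = 884 and 0.553x + y = 738.
Substituting y = 738 - 0.553x into the first: x(1 - 0.445·0.553) = 884 - 0.445·738.
So x* = 556/0.754 = 737, and then y* = 738 - 0.553·737 = 330.

x* ≈ 737, y* ≈ 330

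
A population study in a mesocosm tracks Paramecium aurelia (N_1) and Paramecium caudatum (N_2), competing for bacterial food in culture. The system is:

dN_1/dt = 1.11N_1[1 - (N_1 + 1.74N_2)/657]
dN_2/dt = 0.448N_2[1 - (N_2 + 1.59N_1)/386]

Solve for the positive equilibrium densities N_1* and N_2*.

N_1* ≈ 8.29, N_2* ≈ 373

Setting both brackets to zero gives the nullclines N_1 + 1.74N_2 = 657 and 1.59N_1 + N_2 = 386.
Substituting N_2 = 386 - 1.59N_1 into the first: N_1(1 - 1.74·1.59) = 657 - 1.74·386.
So N_1* = -14.6/-1.77 = 8.29, and then N_2* = 386 - 1.59·8.29 = 373.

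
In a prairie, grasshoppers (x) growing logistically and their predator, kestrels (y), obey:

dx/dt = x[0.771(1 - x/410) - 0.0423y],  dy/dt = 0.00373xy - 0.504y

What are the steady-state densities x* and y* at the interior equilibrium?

x* ≈ 135, y* ≈ 12.2

From dy/dt = 0 with y > 0: 0.00373x* = 0.504, so x* = 135.
Substitute into dx/dt = 0: 0.771(1 - 135/410) = 0.0423y*.
The bracket is 0.67, giving y* = 0.517/0.0423 = 12.2.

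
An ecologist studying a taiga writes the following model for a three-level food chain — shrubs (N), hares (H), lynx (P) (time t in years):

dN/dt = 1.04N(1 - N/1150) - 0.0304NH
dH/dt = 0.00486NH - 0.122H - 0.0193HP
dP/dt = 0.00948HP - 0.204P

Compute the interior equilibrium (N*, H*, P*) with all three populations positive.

N* ≈ 427, H* ≈ 21.5, P* ≈ 101

From dP/dt = 0: 0.00948H* = 0.204, so H* = 21.5.
From dN/dt = 0: 1.04(1 - N*/1150) = 0.0304·21.5, giving N* = 1150·(1 - 0.629) = 427.
From dH/dt = 0: 0.00486·427 - 0.122 = 0.0193P*, so P* = 1.95/0.0193 = 101.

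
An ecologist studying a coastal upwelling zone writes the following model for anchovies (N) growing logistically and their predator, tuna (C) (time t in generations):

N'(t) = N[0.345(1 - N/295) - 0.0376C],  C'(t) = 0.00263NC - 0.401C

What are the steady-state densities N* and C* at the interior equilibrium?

From dC/dt = 0 with C > 0: 0.00263N* = 0.401, so N* = 152.
Substitute into dN/dt = 0: 0.345(1 - 152/295) = 0.0376C*.
The bracket is 0.483, giving C* = 0.167/0.0376 = 4.43.

N* ≈ 152, C* ≈ 4.43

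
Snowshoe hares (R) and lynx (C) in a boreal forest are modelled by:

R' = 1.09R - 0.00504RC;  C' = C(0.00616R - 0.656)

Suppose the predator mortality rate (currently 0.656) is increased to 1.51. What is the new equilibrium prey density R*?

At the interior fixed point, setting dC/dt = 0 with C > 0 fixes R* = (predator death rate)/(RC coefficient) — independent of the other coefficients.
With the change, R* = 1.51/0.00616 = 245; it rises from 106.

R* ≈ 245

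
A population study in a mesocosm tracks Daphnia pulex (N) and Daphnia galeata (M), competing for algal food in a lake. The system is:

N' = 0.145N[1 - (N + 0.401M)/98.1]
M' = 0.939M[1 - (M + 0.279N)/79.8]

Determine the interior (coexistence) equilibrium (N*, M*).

Setting both brackets to zero gives the nullclines N + 0.401M = 98.1 and 0.279N + M = 79.8.
Substituting M = 79.8 - 0.279N into the first: N(1 - 0.401·0.279) = 98.1 - 0.401·79.8.
So N* = 66.1/0.888 = 74.4, and then M* = 79.8 - 0.279·74.4 = 59.

N* ≈ 74.4, M* ≈ 59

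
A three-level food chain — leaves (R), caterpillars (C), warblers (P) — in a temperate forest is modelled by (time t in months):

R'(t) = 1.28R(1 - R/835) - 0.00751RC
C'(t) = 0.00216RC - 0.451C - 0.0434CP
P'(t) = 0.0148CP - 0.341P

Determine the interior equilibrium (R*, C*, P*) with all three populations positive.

R* ≈ 722, C* ≈ 23, P* ≈ 25.5

From dP/dt = 0: 0.0148C* = 0.341, so C* = 23.
From dR/dt = 0: 1.28(1 - R*/835) = 0.00751·23, giving R* = 835·(1 - 0.135) = 722.
From dC/dt = 0: 0.00216·722 - 0.451 = 0.0434P*, so P* = 1.11/0.0434 = 25.5.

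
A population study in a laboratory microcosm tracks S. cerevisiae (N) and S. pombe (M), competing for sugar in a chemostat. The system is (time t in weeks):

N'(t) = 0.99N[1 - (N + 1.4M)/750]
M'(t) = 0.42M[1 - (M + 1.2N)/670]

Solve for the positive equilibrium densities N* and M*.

Setting both brackets to zero gives the nullclines N + 1.4M = 750 and 1.2N + M = 670.
Substituting M = 670 - 1.2N into the first: N(1 - 1.4·1.2) = 750 - 1.4·670.
So N* = -188/-0.68 = 276, and then M* = 670 - 1.2·276 = 338.

N* ≈ 276, M* ≈ 338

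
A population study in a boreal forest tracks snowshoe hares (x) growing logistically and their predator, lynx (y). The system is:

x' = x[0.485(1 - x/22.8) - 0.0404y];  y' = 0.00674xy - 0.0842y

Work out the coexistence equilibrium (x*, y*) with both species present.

x* ≈ 12.5, y* ≈ 5.43

From dy/dt = 0 with y > 0: 0.00674x* = 0.0842, so x* = 12.5.
Substitute into dx/dt = 0: 0.485(1 - 12.5/22.8) = 0.0404y*.
The bracket is 0.452, giving y* = 0.219/0.0404 = 5.43.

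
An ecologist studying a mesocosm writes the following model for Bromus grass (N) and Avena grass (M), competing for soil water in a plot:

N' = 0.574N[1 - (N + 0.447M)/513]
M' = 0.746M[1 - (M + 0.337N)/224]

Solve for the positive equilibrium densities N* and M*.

Setting both brackets to zero gives the nullclines N + 0.447M = 513 and 0.337N + M = 224.
Substituting M = 224 - 0.337N into the first: N(1 - 0.447·0.337) = 513 - 0.447·224.
So N* = 413/0.849 = 486, and then M* = 224 - 0.337·486 = 60.2.

N* ≈ 486, M* ≈ 60.2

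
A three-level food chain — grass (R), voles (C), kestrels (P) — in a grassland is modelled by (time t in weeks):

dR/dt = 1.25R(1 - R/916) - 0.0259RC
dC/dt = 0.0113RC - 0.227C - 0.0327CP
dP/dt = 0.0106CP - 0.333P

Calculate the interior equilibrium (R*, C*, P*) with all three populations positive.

R* ≈ 320, C* ≈ 31.4, P* ≈ 104

From dP/dt = 0: 0.0106C* = 0.333, so C* = 31.4.
From dR/dt = 0: 1.25(1 - R*/916) = 0.0259·31.4, giving R* = 916·(1 - 0.651) = 320.
From dC/dt = 0: 0.0113·320 - 0.227 = 0.0327P*, so P* = 3.39/0.0327 = 104.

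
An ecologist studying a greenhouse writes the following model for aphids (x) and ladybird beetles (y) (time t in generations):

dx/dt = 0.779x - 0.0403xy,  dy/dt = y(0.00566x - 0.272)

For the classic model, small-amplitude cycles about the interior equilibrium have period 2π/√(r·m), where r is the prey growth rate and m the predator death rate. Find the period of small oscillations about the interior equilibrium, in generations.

T ≈ 13.6 generations

Here r = 0.779 and m = 0.272, so r·m = 0.212.
ω = √0.212 = 0.46 per generation, hence T = 2π/ω ≈ 13.6 generations.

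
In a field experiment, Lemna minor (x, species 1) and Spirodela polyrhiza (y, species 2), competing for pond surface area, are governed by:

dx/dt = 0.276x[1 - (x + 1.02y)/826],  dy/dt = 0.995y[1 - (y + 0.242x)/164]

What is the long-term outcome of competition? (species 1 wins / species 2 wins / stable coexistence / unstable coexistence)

species 1 excludes species 2

Compare the nullcline intercepts: K1/α12 = 826/1.02 = 810 > K2 = 164; K2/α21 = 164/0.242 = 678 < K1 = 826.
Since the inequalities point opposite ways, species 1 can invade but species 2 cannot.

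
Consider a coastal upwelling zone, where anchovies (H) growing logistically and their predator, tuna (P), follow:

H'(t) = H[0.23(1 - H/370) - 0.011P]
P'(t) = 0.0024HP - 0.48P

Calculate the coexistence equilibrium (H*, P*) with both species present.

From dP/dt = 0 with P > 0: 0.0024H* = 0.48, so H* = 200.
Substitute into dH/dt = 0: 0.23(1 - 200/370) = 0.011P*.
The bracket is 0.459, giving P* = 0.106/0.011 = 9.61.

H* ≈ 200, P* ≈ 9.61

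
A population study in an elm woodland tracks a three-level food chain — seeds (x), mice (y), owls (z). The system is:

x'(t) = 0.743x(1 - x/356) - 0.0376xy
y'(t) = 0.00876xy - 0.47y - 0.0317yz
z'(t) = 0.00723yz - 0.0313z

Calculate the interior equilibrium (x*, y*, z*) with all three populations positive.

x* ≈ 278, y* ≈ 4.33, z* ≈ 62

From dz/dt = 0: 0.00723y* = 0.0313, so y* = 4.33.
From dx/dt = 0: 0.743(1 - x*/356) = 0.0376·4.33, giving x* = 356·(1 - 0.219) = 278.
From dy/dt = 0: 0.00876·278 - 0.47 = 0.0317z*, so z* = 1.97/0.0317 = 62.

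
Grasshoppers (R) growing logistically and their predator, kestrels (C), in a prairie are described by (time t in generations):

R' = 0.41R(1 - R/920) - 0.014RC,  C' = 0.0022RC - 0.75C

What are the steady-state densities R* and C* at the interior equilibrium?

From dC/dt = 0 with C > 0: 0.0022R* = 0.75, so R* = 341.
Substitute into dR/dt = 0: 0.41(1 - 341/920) = 0.014C*.
The bracket is 0.629, giving C* = 0.258/0.014 = 18.4.

R* ≈ 341, C* ≈ 18.4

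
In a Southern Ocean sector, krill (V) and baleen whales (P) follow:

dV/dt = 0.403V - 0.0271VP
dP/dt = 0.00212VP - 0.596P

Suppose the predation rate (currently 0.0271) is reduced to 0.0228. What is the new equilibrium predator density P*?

At the interior fixed point, setting dV/dt = 0 with V > 0 fixes P* = (prey growth rate)/(VP coefficient) — independent of the other coefficients.
With the change, P* = 0.403/0.0228 = 17.7; it rises from 14.9.

P* ≈ 17.7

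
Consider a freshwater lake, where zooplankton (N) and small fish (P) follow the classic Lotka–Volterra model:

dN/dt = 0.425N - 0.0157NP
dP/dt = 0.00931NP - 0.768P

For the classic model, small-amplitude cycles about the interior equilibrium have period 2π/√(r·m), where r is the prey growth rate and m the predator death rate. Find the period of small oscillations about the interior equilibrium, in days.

Here r = 0.425 and m = 0.768, so r·m = 0.326.
ω = √0.326 = 0.571 per day, hence T = 2π/ω ≈ 11 days.

T ≈ 11 days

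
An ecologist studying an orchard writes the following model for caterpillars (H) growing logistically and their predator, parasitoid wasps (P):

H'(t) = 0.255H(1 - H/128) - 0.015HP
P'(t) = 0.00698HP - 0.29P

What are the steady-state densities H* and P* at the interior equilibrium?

H* ≈ 41.5, P* ≈ 11.5

From dP/dt = 0 with P > 0: 0.00698H* = 0.29, so H* = 41.5.
Substitute into dH/dt = 0: 0.255(1 - 41.5/128) = 0.015P*.
The bracket is 0.675, giving P* = 0.172/0.015 = 11.5.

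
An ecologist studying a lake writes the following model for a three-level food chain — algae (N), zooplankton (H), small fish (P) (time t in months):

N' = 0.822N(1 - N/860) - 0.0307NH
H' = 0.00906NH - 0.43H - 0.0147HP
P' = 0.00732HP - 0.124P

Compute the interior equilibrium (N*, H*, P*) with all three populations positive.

N* ≈ 316, H* ≈ 16.9, P* ≈ 165

From dP/dt = 0: 0.00732H* = 0.124, so H* = 16.9.
From dN/dt = 0: 0.822(1 - N*/860) = 0.0307·16.9, giving N* = 860·(1 - 0.633) = 316.
From dH/dt = 0: 0.00906·316 - 0.43 = 0.0147P*, so P* = 2.43/0.0147 = 165.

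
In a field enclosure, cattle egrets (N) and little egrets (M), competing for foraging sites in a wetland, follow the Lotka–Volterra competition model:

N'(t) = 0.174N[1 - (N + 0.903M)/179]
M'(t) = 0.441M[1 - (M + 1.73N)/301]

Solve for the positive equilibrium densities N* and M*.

N* ≈ 165, M* ≈ 15.4

Setting both brackets to zero gives the nullclines N + 0.903M = 179 and 1.73N + M = 301.
Substituting M = 301 - 1.73N into the first: N(1 - 0.903·1.73) = 179 - 0.903·301.
So N* = -92.8/-0.562 = 165, and then M* = 301 - 1.73·165 = 15.4.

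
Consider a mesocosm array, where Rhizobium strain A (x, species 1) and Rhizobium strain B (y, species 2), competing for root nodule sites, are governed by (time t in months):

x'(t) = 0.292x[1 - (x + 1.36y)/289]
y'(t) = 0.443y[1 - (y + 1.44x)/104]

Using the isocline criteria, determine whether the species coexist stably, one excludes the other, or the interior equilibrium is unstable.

Compare the nullcline intercepts: K1/α12 = 289/1.36 = 212 > K2 = 104; K2/α21 = 104/1.44 = 72.2 < K1 = 289.
Since the inequalities point opposite ways, species 1 can invade but species 2 cannot.

species 1 excludes species 2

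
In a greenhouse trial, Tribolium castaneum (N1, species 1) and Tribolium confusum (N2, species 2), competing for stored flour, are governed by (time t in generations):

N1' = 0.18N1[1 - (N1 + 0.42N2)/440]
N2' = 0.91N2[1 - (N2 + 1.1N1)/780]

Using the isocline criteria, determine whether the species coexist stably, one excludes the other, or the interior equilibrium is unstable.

stable coexistence

Compare the nullcline intercepts: K1/α12 = 440/0.42 = 1050 > K2 = 780; K2/α21 = 780/1.1 = 709 > K1 = 440.
Since both inequalities hold, each species can invade when rare, so the interior equilibrium is stable.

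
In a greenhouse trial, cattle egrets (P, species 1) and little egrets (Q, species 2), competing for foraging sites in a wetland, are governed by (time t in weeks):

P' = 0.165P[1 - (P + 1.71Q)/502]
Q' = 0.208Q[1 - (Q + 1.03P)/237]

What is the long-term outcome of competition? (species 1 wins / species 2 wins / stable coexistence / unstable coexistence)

species 1 excludes species 2

Compare the nullcline intercepts: K1/α12 = 502/1.71 = 294 > K2 = 237; K2/α21 = 237/1.03 = 230 < K1 = 502.
Since the inequalities point opposite ways, species 1 can invade but species 2 cannot.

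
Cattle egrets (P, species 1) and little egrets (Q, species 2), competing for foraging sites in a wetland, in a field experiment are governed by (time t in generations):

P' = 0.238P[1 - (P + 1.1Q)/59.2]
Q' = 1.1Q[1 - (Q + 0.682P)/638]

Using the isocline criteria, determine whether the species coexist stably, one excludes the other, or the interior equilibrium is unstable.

Compare the nullcline intercepts: K1/α12 = 59.2/1.1 = 53.8 < K2 = 638; K2/α21 = 638/0.682 = 935 > K1 = 59.2.
Since the inequalities point opposite ways, species 2 can invade but species 1 cannot.

species 2 excludes species 1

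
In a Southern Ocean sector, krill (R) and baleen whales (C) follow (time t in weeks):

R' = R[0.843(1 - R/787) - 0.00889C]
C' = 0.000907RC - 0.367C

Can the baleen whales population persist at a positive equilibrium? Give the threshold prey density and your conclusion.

Threshold R = 405; K > 405, so yes, the predator persists.

The predator equation gives dC/dt > 0 only when R > 0.367/0.000907 = 405.
Without the predator, R → K = 787. Since 787 > 405, the predator can invade and persist.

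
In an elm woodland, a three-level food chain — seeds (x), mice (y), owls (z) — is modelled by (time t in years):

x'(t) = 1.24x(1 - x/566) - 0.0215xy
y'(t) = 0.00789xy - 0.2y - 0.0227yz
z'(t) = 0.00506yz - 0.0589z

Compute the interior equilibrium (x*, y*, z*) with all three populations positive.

From dz/dt = 0: 0.00506y* = 0.0589, so y* = 11.6.
From dx/dt = 0: 1.24(1 - x*/566) = 0.0215·11.6, giving x* = 566·(1 - 0.202) = 452.
From dy/dt = 0: 0.00789·452 - 0.2 = 0.0227z*, so z* = 3.36/0.0227 = 148.

x* ≈ 452, y* ≈ 11.6, z* ≈ 148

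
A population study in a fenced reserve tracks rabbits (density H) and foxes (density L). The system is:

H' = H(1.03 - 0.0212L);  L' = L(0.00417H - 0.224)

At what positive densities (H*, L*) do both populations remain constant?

H* ≈ 53.7, L* ≈ 48.6

Set dL/dt = 0 with L > 0: 0.00417H - 0.224 = 0, so H* = 0.224/0.00417 = 53.7.
Set dH/dt = 0 with H > 0: 1.03 - 0.0212L = 0, so L* = 1.03/0.0212 = 48.6.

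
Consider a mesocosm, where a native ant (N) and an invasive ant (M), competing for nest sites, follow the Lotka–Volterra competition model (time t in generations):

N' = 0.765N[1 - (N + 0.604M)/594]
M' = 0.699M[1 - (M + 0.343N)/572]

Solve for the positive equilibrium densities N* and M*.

Setting both brackets to zero gives the nullclines N + 0.604M = 594 and 0.343N + M = 572.
Substituting M = 572 - 0.343N into the first: N(1 - 0.604·0.343) = 594 - 0.604·572.
So N* = 249/0.793 = 313, and then M* = 572 - 0.343·313 = 464.

N* ≈ 313, M* ≈ 464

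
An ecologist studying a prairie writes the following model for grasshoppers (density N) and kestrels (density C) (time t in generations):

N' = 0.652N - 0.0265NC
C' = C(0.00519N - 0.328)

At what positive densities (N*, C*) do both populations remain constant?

Set dC/dt = 0 with C > 0: 0.00519N - 0.328 = 0, so N* = 0.328/0.00519 = 63.2.
Set dN/dt = 0 with N > 0: 0.652 - 0.0265C = 0, so C* = 0.652/0.0265 = 24.6.

N* ≈ 63.2, C* ≈ 24.6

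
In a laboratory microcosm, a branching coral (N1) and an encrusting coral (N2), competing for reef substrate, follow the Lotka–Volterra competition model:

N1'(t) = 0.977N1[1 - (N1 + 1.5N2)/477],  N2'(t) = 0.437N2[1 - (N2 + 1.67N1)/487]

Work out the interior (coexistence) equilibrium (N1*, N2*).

Setting both brackets to zero gives the nullclines N1 + 1.5N2 = 477 and 1.67N1 + N2 = 487.
Substituting N2 = 487 - 1.67N1 into the first: N1(1 - 1.5·1.67) = 477 - 1.5·487.
So N1* = -254/-1.5 = 168, and then N2* = 487 - 1.67·168 = 206.

N1* ≈ 168, N2* ≈ 206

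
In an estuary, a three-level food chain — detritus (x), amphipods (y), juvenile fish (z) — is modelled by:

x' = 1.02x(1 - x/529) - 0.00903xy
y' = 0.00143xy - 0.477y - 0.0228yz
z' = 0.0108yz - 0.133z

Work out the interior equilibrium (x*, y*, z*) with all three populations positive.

x* ≈ 471, y* ≈ 12.3, z* ≈ 8.64

From dz/dt = 0: 0.0108y* = 0.133, so y* = 12.3.
From dx/dt = 0: 1.02(1 - x*/529) = 0.00903·12.3, giving x* = 529·(1 - 0.109) = 471.
From dy/dt = 0: 0.00143·471 - 0.477 = 0.0228z*, so z* = 0.197/0.0228 = 8.64.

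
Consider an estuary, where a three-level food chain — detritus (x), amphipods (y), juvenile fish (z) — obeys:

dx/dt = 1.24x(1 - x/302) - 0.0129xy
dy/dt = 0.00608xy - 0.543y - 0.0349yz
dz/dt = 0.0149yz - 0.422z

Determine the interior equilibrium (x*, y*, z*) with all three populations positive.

From dz/dt = 0: 0.0149y* = 0.422, so y* = 28.3.
From dx/dt = 0: 1.24(1 - x*/302) = 0.0129·28.3, giving x* = 302·(1 - 0.295) = 213.
From dy/dt = 0: 0.00608·213 - 0.543 = 0.0349z*, so z* = 0.752/0.0349 = 21.6.

x* ≈ 213, y* ≈ 28.3, z* ≈ 21.6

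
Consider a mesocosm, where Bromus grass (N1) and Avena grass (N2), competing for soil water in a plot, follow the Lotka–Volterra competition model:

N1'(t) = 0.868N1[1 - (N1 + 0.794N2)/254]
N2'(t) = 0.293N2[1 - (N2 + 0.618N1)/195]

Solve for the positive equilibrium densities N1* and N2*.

Setting both brackets to zero gives the nullclines N1 + 0.794N2 = 254 and 0.618N1 + N2 = 195.
Substituting N2 = 195 - 0.618N1 into the first: N1(1 - 0.794·0.618) = 254 - 0.794·195.
So N1* = 99.2/0.509 = 195, and then N2* = 195 - 0.618·195 = 74.7.

N1* ≈ 195, N2* ≈ 74.7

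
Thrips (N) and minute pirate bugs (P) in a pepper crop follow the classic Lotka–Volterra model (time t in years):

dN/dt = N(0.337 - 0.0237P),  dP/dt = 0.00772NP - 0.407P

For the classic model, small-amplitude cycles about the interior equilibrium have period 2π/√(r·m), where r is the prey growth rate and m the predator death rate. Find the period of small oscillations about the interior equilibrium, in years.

T ≈ 17 years

Here r = 0.337 and m = 0.407, so r·m = 0.137.
ω = √0.137 = 0.37 per year, hence T = 2π/ω ≈ 17 years.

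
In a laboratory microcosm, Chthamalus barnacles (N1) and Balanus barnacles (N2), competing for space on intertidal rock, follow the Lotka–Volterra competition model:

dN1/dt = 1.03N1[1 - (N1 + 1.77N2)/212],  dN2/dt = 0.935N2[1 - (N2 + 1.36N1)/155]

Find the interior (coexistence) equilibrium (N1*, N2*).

N1* ≈ 44.3, N2* ≈ 94.7

Setting both brackets to zero gives the nullclines N1 + 1.77N2 = 212 and 1.36N1 + N2 = 155.
Substituting N2 = 155 - 1.36N1 into the first: N1(1 - 1.77·1.36) = 212 - 1.77·155.
So N1* = -62.4/-1.41 = 44.3, and then N2* = 155 - 1.36·44.3 = 94.7.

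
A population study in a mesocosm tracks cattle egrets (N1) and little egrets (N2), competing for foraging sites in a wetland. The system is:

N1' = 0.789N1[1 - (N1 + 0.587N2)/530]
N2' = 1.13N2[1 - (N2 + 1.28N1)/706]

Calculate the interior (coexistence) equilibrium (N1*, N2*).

Setting both brackets to zero gives the nullclines N1 + 0.587N2 = 530 and 1.28N1 + N2 = 706.
Substituting N2 = 706 - 1.28N1 into the first: N1(1 - 0.587·1.28) = 530 - 0.587·706.
So N1* = 116/0.249 = 465, and then N2* = 706 - 1.28·465 = 111.

N1* ≈ 465, N2* ≈ 111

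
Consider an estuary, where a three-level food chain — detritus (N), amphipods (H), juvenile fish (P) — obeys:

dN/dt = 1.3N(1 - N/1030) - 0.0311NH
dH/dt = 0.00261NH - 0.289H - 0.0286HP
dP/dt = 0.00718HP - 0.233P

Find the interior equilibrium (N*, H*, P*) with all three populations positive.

N* ≈ 230, H* ≈ 32.5, P* ≈ 10.9

From dP/dt = 0: 0.00718H* = 0.233, so H* = 32.5.
From dN/dt = 0: 1.3(1 - N*/1030) = 0.0311·32.5, giving N* = 1030·(1 - 0.776) = 230.
From dH/dt = 0: 0.00261·230 - 0.289 = 0.0286P*, so P* = 0.312/0.0286 = 10.9.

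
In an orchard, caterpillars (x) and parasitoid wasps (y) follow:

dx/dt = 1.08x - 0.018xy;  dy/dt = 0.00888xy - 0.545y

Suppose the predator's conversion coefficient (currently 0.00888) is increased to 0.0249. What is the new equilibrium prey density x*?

At the interior fixed point, setting dy/dt = 0 with y > 0 fixes x* = (predator death rate)/(xy coefficient) — independent of the other coefficients.
With the change, x* = 0.545/0.0249 = 21.9; it falls from 61.4.

x* ≈ 21.9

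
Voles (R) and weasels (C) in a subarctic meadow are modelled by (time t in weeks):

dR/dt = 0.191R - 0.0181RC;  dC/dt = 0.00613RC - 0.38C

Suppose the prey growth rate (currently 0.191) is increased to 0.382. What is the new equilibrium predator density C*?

At the interior fixed point, setting dR/dt = 0 with R > 0 fixes C* = (prey growth rate)/(RC coefficient) — independent of the other coefficients.
With the change, C* = 0.382/0.0181 = 21.1; it rises from 10.6.

C* ≈ 21.1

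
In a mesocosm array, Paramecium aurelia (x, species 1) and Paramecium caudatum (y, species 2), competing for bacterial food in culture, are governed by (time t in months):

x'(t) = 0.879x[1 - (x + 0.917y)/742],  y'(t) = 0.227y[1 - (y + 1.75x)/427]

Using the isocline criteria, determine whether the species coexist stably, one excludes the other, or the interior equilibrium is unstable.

species 1 excludes species 2

Compare the nullcline intercepts: K1/α12 = 742/0.917 = 809 > K2 = 427; K2/α21 = 427/1.75 = 244 < K1 = 742.
Since the inequalities point opposite ways, species 1 can invade but species 2 cannot.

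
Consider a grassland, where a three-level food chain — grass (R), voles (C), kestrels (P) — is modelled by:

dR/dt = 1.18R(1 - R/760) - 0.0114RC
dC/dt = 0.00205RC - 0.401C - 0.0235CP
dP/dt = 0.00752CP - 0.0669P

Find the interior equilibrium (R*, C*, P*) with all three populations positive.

From dP/dt = 0: 0.00752C* = 0.0669, so C* = 8.9.
From dR/dt = 0: 1.18(1 - R*/760) = 0.0114·8.9, giving R* = 760·(1 - 0.0859) = 695.
From dC/dt = 0: 0.00205·695 - 0.401 = 0.0235P*, so P* = 1.02/0.0235 = 43.5.

R* ≈ 695, C* ≈ 8.9, P* ≈ 43.5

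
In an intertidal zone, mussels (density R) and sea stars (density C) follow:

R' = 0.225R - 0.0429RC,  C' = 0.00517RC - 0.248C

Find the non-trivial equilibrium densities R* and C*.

Set dC/dt = 0 with C > 0: 0.00517R - 0.248 = 0, so R* = 0.248/0.00517 = 48.
Set dR/dt = 0 with R > 0: 0.225 - 0.0429C = 0, so C* = 0.225/0.0429 = 5.24.

R* ≈ 48, C* ≈ 5.24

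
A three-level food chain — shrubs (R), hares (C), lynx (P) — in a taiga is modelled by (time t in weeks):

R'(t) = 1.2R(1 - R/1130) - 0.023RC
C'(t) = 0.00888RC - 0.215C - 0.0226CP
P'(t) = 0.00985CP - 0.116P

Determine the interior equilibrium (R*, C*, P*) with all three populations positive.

From dP/dt = 0: 0.00985C* = 0.116, so C* = 11.8.
From dR/dt = 0: 1.2(1 - R*/1130) = 0.023·11.8, giving R* = 1130·(1 - 0.226) = 875.
From dC/dt = 0: 0.00888·875 - 0.215 = 0.0226P*, so P* = 7.55/0.0226 = 334.

R* ≈ 875, C* ≈ 11.8, P* ≈ 334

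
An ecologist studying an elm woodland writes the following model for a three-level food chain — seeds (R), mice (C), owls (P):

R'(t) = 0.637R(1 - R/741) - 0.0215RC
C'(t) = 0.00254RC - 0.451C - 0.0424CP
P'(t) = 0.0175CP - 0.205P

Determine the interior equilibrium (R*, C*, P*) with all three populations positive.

R* ≈ 448, C* ≈ 11.7, P* ≈ 16.2

From dP/dt = 0: 0.0175C* = 0.205, so C* = 11.7.
From dR/dt = 0: 0.637(1 - R*/741) = 0.0215·11.7, giving R* = 741·(1 - 0.395) = 448.
From dC/dt = 0: 0.00254·448 - 0.451 = 0.0424P*, so P* = 0.687/0.0424 = 16.2.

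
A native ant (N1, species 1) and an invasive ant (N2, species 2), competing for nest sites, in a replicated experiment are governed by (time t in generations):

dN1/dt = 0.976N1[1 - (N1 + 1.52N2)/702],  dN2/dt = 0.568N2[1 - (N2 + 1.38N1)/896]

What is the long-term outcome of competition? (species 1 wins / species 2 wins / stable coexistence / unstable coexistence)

unstable coexistence (outcome depends on initial conditions)

Compare the nullcline intercepts: K1/α12 = 702/1.52 = 462 < K2 = 896; K2/α21 = 896/1.38 = 649 < K1 = 702.
Since both are reversed, neither can invade when rare; the interior point is a saddle.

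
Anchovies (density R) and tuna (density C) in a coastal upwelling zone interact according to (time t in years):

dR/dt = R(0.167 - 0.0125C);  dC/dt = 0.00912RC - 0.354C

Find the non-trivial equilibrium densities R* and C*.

Set dC/dt = 0 with C > 0: 0.00912R - 0.354 = 0, so R* = 0.354/0.00912 = 38.8.
Set dR/dt = 0 with R > 0: 0.167 - 0.0125C = 0, so C* = 0.167/0.0125 = 13.4.

R* ≈ 38.8, C* ≈ 13.4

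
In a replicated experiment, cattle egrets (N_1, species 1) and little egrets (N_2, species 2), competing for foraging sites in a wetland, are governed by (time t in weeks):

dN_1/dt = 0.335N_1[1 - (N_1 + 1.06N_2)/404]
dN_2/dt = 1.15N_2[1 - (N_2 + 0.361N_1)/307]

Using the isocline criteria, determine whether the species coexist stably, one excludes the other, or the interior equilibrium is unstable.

stable coexistence

Compare the nullcline intercepts: K1/α12 = 404/1.06 = 381 > K2 = 307; K2/α21 = 307/0.361 = 850 > K1 = 404.
Since both inequalities hold, each species can invade when rare, so the interior equilibrium is stable.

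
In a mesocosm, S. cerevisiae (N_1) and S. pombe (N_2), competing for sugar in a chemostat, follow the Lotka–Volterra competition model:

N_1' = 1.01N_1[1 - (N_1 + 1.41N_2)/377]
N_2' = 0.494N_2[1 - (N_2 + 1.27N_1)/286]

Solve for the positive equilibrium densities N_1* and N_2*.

N_1* ≈ 33.2, N_2* ≈ 244

Setting both brackets to zero gives the nullclines N_1 + 1.41N_2 = 377 and 1.27N_1 + N_2 = 286.
Substituting N_2 = 286 - 1.27N_1 into the first: N_1(1 - 1.41·1.27) = 377 - 1.41·286.
So N_1* = -26.3/-0.791 = 33.2, and then N_2* = 286 - 1.27·33.2 = 244.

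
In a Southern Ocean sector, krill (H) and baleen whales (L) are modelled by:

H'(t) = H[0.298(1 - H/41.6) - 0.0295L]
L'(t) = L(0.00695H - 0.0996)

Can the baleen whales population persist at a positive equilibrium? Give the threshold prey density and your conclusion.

Threshold H = 14.3; K > 14.3, so yes, the predator persists.

The predator equation gives dL/dt > 0 only when H > 0.0996/0.00695 = 14.3.
Without the predator, H → K = 41.6. Since 41.6 > 14.3, the predator can invade and persist.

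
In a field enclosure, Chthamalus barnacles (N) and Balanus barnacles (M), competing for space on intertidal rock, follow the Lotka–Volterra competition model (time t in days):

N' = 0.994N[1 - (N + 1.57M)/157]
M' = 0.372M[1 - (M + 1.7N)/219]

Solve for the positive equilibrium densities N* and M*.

N* ≈ 112, M* ≈ 28.7

Setting both brackets to zero gives the nullclines N + 1.57M = 157 and 1.7N + M = 219.
Substituting M = 219 - 1.7N into the first: N(1 - 1.57·1.7) = 157 - 1.57·219.
So N* = -187/-1.67 = 112, and then M* = 219 - 1.7·112 = 28.7.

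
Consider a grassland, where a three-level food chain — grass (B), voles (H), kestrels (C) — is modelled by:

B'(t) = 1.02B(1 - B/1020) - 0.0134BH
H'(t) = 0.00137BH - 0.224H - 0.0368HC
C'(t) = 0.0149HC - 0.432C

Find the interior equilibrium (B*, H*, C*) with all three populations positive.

From dC/dt = 0: 0.0149H* = 0.432, so H* = 29.
From dB/dt = 0: 1.02(1 - B*/1020) = 0.0134·29, giving B* = 1020·(1 - 0.381) = 631.
From dH/dt = 0: 0.00137·631 - 0.224 = 0.0368C*, so C* = 0.641/0.0368 = 17.4.

B* ≈ 631, H* ≈ 29, C* ≈ 17.4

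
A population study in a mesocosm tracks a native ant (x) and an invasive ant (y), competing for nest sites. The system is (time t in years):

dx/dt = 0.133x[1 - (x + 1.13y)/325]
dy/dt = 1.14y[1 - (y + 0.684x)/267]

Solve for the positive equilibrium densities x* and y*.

Setting both brackets to zero gives the nullclines x + 1.13y = 325 and 0.684x + y = 267.
Substituting y = 267 - 0.684x into the first: x(1 - 1.13·0.684) = 325 - 1.13·267.
So x* = 23.3/0.227 = 103, and then y* = 267 - 0.684·103 = 197.

x* ≈ 103, y* ≈ 197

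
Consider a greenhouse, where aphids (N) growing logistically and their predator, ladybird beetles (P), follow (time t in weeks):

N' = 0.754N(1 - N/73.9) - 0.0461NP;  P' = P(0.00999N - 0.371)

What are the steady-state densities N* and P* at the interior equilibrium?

N* ≈ 37.1, P* ≈ 8.14

From dP/dt = 0 with P > 0: 0.00999N* = 0.371, so N* = 37.1.
Substitute into dN/dt = 0: 0.754(1 - 37.1/73.9) = 0.0461P*.
The bracket is 0.497, giving P* = 0.375/0.0461 = 8.14.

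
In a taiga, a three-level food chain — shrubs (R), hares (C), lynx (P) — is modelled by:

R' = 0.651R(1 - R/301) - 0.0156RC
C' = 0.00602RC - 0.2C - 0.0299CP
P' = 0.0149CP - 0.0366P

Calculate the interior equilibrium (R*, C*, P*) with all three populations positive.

R* ≈ 283, C* ≈ 2.46, P* ≈ 50.3

From dP/dt = 0: 0.0149C* = 0.0366, so C* = 2.46.
From dR/dt = 0: 0.651(1 - R*/301) = 0.0156·2.46, giving R* = 301·(1 - 0.0589) = 283.
From dC/dt = 0: 0.00602·283 - 0.2 = 0.0299P*, so P* = 1.51/0.0299 = 50.3.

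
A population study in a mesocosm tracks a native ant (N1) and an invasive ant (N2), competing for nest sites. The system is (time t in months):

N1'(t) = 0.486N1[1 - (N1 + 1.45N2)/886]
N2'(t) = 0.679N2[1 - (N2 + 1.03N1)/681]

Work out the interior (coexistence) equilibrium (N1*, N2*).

Setting both brackets to zero gives the nullclines N1 + 1.45N2 = 886 and 1.03N1 + N2 = 681.
Substituting N2 = 681 - 1.03N1 into the first: N1(1 - 1.45·1.03) = 886 - 1.45·681.
So N1* = -101/-0.494 = 206, and then N2* = 681 - 1.03·206 = 469.

N1* ≈ 206, N2* ≈ 469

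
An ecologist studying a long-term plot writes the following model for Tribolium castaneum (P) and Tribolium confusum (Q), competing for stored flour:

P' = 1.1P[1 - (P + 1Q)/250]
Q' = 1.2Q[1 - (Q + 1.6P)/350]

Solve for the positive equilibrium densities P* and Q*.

Setting both brackets to zero gives the nullclines P + 1Q = 250 and 1.6P + Q = 350.
Substituting Q = 350 - 1.6P into the first: P(1 - 1·1.6) = 250 - 1·350.
So P* = -100/-0.6 = 167, and then Q* = 350 - 1.6·167 = 83.3.

P* ≈ 167, Q* ≈ 83.3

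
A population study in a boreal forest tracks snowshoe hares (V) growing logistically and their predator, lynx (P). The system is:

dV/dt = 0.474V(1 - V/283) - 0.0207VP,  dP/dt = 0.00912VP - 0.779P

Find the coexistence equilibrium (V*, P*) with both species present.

From dP/dt = 0 with P > 0: 0.00912V* = 0.779, so V* = 85.4.
Substitute into dV/dt = 0: 0.474(1 - 85.4/283) = 0.0207P*.
The bracket is 0.698, giving P* = 0.331/0.0207 = 16.

V* ≈ 85.4, P* ≈ 16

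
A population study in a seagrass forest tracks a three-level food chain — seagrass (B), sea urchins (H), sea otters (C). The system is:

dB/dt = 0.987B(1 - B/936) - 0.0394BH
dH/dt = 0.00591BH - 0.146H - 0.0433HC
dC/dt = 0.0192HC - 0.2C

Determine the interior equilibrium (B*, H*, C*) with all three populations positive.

B* ≈ 547, H* ≈ 10.4, C* ≈ 71.3

From dC/dt = 0: 0.0192H* = 0.2, so H* = 10.4.
From dB/dt = 0: 0.987(1 - B*/936) = 0.0394·10.4, giving B* = 936·(1 - 0.416) = 547.
From dH/dt = 0: 0.00591·547 - 0.146 = 0.0433C*, so C* = 3.09/0.0433 = 71.3.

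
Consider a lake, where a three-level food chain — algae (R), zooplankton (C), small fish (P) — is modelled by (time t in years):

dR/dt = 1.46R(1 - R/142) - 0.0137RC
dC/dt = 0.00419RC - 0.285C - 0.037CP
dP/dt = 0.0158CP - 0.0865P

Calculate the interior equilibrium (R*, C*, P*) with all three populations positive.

R* ≈ 135, C* ≈ 5.47, P* ≈ 7.55

From dP/dt = 0: 0.0158C* = 0.0865, so C* = 5.47.
From dR/dt = 0: 1.46(1 - R*/142) = 0.0137·5.47, giving R* = 142·(1 - 0.0514) = 135.
From dC/dt = 0: 0.00419·135 - 0.285 = 0.037P*, so P* = 0.279/0.037 = 7.55.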